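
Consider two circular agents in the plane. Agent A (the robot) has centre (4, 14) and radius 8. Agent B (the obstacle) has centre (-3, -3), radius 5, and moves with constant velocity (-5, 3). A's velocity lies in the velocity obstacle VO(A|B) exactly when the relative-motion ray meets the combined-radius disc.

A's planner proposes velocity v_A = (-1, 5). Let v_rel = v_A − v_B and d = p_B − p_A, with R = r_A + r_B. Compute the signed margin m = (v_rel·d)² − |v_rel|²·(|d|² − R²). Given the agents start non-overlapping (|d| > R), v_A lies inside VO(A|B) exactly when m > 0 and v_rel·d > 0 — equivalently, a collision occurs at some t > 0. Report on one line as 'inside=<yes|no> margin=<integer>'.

d = (-7, -17),  |d|² = 338;  R = 8+5 = 13,  c = 338−13² = 169
v_rel = (4, 2),  |v_rel|² = 20;  v_rel·d = (4)·(-7) + (2)·(-17) = -62
20·t² + 124·t + 169 = 0  ⇒  m = (-62)² − 20·169 = 464
m = 464 > 0,  v_rel·d = -62 < 0  ⇒  outside

inside=no margin=464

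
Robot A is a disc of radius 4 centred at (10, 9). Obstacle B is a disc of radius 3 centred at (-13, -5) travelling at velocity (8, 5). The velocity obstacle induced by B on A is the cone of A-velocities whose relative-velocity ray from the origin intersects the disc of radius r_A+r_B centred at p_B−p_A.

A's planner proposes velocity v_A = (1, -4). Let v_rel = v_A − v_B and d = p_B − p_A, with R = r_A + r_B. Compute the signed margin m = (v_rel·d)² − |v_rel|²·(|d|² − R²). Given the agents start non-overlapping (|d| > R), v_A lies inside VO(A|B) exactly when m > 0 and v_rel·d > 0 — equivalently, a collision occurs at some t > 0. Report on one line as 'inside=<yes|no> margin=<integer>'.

d = (-23, -14),  |d|² = 725;  R = 4+3 = 7,  c = 725−7² = 676
v_rel = (-7, -9),  |v_rel|² = 130;  v_rel·d = (-7)·(-23) + (-9)·(-14) = 287
130·t² − 574·t + 676 = 0  ⇒  m = 287² − 130·676 = -5511
m = -5511 < 0,  v_rel·d = 287 > 0  ⇒  outside

inside=no margin=-5511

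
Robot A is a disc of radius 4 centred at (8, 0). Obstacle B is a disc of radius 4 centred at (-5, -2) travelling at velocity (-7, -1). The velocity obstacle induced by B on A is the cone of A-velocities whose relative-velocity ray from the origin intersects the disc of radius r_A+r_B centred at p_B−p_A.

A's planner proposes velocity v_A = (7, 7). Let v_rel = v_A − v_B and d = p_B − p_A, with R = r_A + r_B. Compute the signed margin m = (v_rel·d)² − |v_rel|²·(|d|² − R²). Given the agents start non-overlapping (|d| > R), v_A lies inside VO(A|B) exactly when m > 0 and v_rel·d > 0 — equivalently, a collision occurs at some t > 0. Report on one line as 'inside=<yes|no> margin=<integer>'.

d = (-13, -2),  |d|² = 173;  R = 4+4 = 8,  c = 173−8² = 109
v_rel = (14, 8),  |v_rel|² = 260;  v_rel·d = (14)·(-13) + (8)·(-2) = -198
260·t² + 396·t + 109 = 0  ⇒  m = (-198)² − 260·109 = 10864
m = 10864 > 0,  v_rel·d = -198 < 0  ⇒  outside

inside=no margin=10864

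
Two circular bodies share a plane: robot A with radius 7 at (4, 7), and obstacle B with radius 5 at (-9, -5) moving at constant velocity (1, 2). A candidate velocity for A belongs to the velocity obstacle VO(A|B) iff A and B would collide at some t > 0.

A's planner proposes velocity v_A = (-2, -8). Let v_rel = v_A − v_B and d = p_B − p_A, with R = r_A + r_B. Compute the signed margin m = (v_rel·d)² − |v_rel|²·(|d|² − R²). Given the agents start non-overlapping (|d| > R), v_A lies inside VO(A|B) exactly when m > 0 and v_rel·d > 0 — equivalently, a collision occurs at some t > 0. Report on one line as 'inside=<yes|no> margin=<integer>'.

d = (-13, -12),  |d|² = 313;  R = 7+5 = 12,  c = 313−12² = 169
v_rel = (-3, -10),  |v_rel|² = 109;  v_rel·d = (-3)·(-13) + (-10)·(-12) = 159
109·t² − 318·t + 169 = 0  ⇒  m = 159² − 109·169 = 6860
m = 6860 > 0,  v_rel·d = 159 > 0  ⇒  inside

inside=yes margin=6860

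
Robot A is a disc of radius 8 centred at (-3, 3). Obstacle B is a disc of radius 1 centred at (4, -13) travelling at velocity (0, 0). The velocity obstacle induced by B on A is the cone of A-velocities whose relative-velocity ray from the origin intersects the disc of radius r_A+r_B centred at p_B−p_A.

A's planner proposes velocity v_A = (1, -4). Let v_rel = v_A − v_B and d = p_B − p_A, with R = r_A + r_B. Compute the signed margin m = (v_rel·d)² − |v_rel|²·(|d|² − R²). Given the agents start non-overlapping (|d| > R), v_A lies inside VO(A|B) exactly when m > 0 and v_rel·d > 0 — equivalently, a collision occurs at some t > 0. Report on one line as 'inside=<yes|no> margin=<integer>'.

d = (7, -16),  |d|² = 305;  R = 8+1 = 9,  c = 305−9² = 224
v_rel = (1, -4),  |v_rel|² = 17;  v_rel·d = (1)·(7) + (-4)·(-16) = 71
17·t² − 142·t + 224 = 0  ⇒  m = 71² − 17·224 = 1233
m = 1233 > 0,  v_rel·d = 71 > 0  ⇒  inside

inside=yes margin=1233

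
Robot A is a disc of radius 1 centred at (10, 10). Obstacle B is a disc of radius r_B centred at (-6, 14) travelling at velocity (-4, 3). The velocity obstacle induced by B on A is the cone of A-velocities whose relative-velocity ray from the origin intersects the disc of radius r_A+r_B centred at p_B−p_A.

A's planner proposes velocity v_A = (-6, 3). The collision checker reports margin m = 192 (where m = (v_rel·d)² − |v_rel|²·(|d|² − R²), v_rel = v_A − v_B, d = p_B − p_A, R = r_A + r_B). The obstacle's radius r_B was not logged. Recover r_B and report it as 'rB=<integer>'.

m = 192
d = (-16, 4);  v_rel = (-2, 0),  |v_rel|² = 4
v_rel×d = (-2)·(4) − (0)·(-16) = -8
since m = R²·4 − (-8)²:  R² = (64 + 192) / 4 = 64
R = √64 = 8  ⇒  r_B = 8 − 1 = 7

rB=7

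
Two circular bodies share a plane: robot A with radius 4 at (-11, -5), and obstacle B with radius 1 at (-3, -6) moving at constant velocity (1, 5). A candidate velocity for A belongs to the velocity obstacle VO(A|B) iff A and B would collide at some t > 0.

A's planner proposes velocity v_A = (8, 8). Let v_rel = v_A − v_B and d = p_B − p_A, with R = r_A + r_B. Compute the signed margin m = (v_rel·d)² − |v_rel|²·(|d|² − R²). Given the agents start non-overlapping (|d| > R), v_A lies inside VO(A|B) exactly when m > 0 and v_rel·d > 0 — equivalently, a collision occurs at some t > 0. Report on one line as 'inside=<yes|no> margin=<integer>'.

d = (8, -1),  |d|² = 65;  R = 4+1 = 5,  c = 65−5² = 40
v_rel = (7, 3),  |v_rel|² = 58;  v_rel·d = (7)·(8) + (3)·(-1) = 53
58·t² − 106·t + 40 = 0  ⇒  m = 53² − 58·40 = 489
m = 489 > 0,  v_rel·d = 53 > 0  ⇒  inside

inside=yes margin=489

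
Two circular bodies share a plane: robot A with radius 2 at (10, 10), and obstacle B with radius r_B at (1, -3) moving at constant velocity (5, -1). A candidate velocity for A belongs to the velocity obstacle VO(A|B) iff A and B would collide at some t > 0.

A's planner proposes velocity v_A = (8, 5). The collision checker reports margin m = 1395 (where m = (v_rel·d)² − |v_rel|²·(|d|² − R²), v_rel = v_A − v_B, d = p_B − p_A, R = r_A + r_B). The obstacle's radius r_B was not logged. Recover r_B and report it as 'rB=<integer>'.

m = 1395
d = (-9, -13);  v_rel = (3, 6),  |v_rel|² = 45
v_rel×d = (3)·(-13) − (6)·(-9) = 15
since m = R²·45 − 15²:  R² = (225 + 1395) / 45 = 36
R = √36 = 6  ⇒  r_B = 6 − 2 = 4

rB=4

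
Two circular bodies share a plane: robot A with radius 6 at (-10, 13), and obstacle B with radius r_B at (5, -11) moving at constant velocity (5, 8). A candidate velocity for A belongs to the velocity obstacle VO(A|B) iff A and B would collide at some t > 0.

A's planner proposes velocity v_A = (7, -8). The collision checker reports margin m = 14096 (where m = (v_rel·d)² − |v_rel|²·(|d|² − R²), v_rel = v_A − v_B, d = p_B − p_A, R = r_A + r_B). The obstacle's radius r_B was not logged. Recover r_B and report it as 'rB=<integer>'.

m = 14096
d = (15, -24);  v_rel = (2, -16),  |v_rel|² = 260
v_rel×d = (2)·(-24) − (-16)·(15) = 192
since m = R²·260 − 192²:  R² = (36864 + 14096) / 260 = 196
R = √196 = 14  ⇒  r_B = 14 − 6 = 8

rB=8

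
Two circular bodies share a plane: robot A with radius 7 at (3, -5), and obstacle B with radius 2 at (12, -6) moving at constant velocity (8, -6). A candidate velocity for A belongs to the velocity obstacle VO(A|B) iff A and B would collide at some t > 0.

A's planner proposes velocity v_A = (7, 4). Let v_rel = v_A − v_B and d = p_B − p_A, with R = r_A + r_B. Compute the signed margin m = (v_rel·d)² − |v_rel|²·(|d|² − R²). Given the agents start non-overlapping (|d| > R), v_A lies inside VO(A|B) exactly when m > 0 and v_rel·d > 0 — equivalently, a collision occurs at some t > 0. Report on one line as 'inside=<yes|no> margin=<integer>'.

d = (9, -1),  |d|² = 82;  R = 7+2 = 9,  c = 82−9² = 1
v_rel = (-1, 10),  |v_rel|² = 101;  v_rel·d = (-1)·(9) + (10)·(-1) = -19
101·t² + 38·t + 1 = 0  ⇒  m = (-19)² − 101·1 = 260
m = 260 > 0,  v_rel·d = -19 < 0  ⇒  outside

inside=no margin=260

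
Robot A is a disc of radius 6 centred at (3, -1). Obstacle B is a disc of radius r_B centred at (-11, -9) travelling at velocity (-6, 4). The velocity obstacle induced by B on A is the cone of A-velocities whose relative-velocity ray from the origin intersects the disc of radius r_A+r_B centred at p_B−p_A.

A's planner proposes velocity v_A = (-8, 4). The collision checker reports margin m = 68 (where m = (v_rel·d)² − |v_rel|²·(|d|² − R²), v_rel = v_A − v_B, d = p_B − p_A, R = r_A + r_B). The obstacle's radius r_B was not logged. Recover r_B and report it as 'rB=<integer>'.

m = 68
d = (-14, -8);  v_rel = (-2, 0),  |v_rel|² = 4
v_rel×d = (-2)·(-8) − (0)·(-14) = 16
since m = R²·4 − 16²:  R² = (256 + 68) / 4 = 81
R = √81 = 9  ⇒  r_B = 9 − 6 = 3

rB=3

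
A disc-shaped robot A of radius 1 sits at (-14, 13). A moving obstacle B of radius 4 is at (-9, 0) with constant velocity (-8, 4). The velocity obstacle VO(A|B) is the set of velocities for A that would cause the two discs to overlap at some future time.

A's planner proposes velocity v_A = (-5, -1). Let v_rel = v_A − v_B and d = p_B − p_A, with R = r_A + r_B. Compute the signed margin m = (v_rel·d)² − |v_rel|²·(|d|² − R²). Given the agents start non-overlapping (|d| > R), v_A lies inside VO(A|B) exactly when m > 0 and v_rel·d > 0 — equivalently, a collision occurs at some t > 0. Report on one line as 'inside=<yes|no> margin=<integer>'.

d = (5, -13),  |d|² = 194;  R = 1+4 = 5,  c = 194−5² = 169
v_rel = (3, -5),  |v_rel|² = 34;  v_rel·d = (3)·(5) + (-5)·(-13) = 80
34·t² − 160·t + 169 = 0  ⇒  m = 80² − 34·169 = 654
m = 654 > 0,  v_rel·d = 80 > 0  ⇒  inside

inside=yes margin=654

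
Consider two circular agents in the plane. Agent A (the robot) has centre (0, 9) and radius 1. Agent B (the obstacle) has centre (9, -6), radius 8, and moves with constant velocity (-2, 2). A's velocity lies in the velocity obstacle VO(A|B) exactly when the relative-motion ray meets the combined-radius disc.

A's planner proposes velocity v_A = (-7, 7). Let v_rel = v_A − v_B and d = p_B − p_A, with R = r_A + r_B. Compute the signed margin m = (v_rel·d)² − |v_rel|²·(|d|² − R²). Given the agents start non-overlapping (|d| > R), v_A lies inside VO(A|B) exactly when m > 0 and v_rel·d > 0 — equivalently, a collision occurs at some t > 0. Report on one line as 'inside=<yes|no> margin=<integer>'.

d = (9, -15),  |d|² = 306;  R = 1+8 = 9,  c = 306−9² = 225
v_rel = (-5, 5),  |v_rel|² = 50;  v_rel·d = (-5)·(9) + (5)·(-15) = -120
50·t² + 240·t + 225 = 0  ⇒  m = (-120)² − 50·225 = 3150
m = 3150 > 0,  v_rel·d = -120 < 0  ⇒  outside

inside=no margin=3150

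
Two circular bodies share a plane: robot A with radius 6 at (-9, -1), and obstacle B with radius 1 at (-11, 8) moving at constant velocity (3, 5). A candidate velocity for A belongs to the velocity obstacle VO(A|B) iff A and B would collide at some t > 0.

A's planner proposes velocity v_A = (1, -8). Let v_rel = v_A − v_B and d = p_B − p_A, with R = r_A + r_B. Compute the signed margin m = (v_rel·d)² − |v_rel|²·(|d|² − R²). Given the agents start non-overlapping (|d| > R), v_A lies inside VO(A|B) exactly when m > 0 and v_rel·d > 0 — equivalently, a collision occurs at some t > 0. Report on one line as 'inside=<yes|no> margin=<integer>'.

d = (-2, 9),  |d|² = 85;  R = 6+1 = 7,  c = 85−7² = 36
v_rel = (-2, -13),  |v_rel|² = 173;  v_rel·d = (-2)·(-2) + (-13)·(9) = -113
173·t² + 226·t + 36 = 0  ⇒  m = (-113)² − 173·36 = 6541
m = 6541 > 0,  v_rel·d = -113 < 0  ⇒  outside

inside=no margin=6541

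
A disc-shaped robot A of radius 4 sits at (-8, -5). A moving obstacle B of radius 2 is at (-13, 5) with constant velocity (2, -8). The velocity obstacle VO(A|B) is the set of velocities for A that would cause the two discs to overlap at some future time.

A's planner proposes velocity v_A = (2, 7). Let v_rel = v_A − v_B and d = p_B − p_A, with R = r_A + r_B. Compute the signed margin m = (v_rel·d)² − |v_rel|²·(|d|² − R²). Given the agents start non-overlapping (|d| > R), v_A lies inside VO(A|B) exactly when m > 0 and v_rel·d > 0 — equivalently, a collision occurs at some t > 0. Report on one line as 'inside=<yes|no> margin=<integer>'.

d = (-5, 10),  |d|² = 125;  R = 4+2 = 6,  c = 125−6² = 89
v_rel = (0, 15),  |v_rel|² = 225;  v_rel·d = (0)·(-5) + (15)·(10) = 150
225·t² − 300·t + 89 = 0  ⇒  m = 150² − 225·89 = 2475
m = 2475 > 0,  v_rel·d = 150 > 0  ⇒  inside

inside=yes margin=2475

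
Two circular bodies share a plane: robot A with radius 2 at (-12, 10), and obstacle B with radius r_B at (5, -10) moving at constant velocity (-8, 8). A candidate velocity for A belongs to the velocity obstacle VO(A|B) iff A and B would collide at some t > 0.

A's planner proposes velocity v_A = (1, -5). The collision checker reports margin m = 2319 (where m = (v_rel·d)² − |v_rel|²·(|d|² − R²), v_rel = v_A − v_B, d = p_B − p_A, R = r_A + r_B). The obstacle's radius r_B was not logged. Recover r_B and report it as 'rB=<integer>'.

m = 2319
d = (17, -20);  v_rel = (9, -13),  |v_rel|² = 250
v_rel×d = (9)·(-20) − (-13)·(17) = 41
since m = R²·250 − 41²:  R² = (1681 + 2319) / 250 = 16
R = √16 = 4  ⇒  r_B = 4 − 2 = 2

rB=2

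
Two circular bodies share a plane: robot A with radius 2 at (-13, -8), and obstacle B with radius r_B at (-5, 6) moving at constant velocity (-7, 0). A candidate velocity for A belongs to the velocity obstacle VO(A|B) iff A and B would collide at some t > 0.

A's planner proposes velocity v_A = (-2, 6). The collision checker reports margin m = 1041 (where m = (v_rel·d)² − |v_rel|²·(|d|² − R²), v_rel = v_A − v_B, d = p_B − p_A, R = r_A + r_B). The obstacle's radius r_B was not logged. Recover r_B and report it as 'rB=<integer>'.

m = 1041
d = (8, 14);  v_rel = (5, 6),  |v_rel|² = 61
v_rel×d = (5)·(14) − (6)·(8) = 22
since m = R²·61 − 22²:  R² = (484 + 1041) / 61 = 25
R = √25 = 5  ⇒  r_B = 5 − 2 = 3

rB=3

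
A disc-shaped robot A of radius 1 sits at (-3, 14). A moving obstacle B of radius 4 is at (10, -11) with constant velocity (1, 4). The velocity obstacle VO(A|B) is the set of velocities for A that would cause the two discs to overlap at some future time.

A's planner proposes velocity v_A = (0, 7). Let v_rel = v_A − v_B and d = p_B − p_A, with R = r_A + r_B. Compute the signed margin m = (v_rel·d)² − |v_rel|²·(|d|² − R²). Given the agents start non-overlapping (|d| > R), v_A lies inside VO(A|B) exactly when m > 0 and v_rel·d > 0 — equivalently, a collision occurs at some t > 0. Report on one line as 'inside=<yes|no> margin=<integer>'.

d = (13, -25),  |d|² = 794;  R = 1+4 = 5,  c = 794−5² = 769
v_rel = (-1, 3),  |v_rel|² = 10;  v_rel·d = (-1)·(13) + (3)·(-25) = -88
10·t² + 176·t + 769 = 0  ⇒  m = (-88)² − 10·769 = 54
m = 54 > 0,  v_rel·d = -88 < 0  ⇒  outside

inside=no margin=54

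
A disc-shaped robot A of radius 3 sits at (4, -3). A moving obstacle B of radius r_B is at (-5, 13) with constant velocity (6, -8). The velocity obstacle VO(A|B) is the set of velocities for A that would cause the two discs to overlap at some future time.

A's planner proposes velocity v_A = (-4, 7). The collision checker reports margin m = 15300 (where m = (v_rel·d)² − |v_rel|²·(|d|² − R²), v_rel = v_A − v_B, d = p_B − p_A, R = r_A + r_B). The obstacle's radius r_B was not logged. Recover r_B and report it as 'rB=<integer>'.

m = 15300
d = (-9, 16);  v_rel = (-10, 15),  |v_rel|² = 325
v_rel×d = (-10)·(16) − (15)·(-9) = -25
since m = R²·325 − (-25)²:  R² = (625 + 15300) / 325 = 49
R = √49 = 7  ⇒  r_B = 7 − 3 = 4

rB=4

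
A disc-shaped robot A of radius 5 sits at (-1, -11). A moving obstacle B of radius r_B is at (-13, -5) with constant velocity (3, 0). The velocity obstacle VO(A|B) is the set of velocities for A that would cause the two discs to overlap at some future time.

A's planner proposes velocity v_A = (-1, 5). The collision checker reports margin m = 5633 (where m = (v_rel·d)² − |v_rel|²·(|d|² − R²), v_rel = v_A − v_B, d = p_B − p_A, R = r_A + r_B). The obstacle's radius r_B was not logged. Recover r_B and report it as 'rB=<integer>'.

m = 5633
d = (-12, 6);  v_rel = (-4, 5),  |v_rel|² = 41
v_rel×d = (-4)·(6) − (5)·(-12) = 36
since m = R²·41 − 36²:  R² = (1296 + 5633) / 41 = 169
R = √169 = 13  ⇒  r_B = 13 − 5 = 8

rB=8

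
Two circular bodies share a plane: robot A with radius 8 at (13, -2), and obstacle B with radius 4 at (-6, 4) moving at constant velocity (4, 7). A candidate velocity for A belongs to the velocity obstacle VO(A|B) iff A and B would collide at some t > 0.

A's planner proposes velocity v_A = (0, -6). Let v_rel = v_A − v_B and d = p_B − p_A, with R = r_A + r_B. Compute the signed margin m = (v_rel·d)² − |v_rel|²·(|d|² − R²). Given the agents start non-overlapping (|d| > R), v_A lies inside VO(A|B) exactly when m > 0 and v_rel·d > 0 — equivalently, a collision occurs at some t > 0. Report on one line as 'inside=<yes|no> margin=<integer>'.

d = (-19, 6),  |d|² = 397;  R = 8+4 = 12,  c = 397−12² = 253
v_rel = (-4, -13),  |v_rel|² = 185;  v_rel·d = (-4)·(-19) + (-13)·(6) = -2
185·t² + 4·t + 253 = 0  ⇒  m = (-2)² − 185·253 = -46801
m = -46801 < 0,  v_rel·d = -2 < 0  ⇒  outside

inside=no margin=-46801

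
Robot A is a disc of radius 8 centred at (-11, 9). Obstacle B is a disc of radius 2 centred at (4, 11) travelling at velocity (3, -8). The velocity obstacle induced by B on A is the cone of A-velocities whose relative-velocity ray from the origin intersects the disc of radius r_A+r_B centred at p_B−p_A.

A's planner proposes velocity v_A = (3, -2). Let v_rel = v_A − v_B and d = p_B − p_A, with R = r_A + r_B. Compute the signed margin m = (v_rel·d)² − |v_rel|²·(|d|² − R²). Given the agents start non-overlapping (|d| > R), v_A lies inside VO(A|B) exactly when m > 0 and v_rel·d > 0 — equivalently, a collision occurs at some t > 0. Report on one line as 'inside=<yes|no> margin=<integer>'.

d = (15, 2),  |d|² = 229;  R = 8+2 = 10,  c = 229−10² = 129
v_rel = (0, 6),  |v_rel|² = 36;  v_rel·d = (0)·(15) + (6)·(2) = 12
36·t² − 24·t + 129 = 0  ⇒  m = 12² − 36·129 = -4500
m = -4500 < 0,  v_rel·d = 12 > 0  ⇒  outside

inside=no margin=-4500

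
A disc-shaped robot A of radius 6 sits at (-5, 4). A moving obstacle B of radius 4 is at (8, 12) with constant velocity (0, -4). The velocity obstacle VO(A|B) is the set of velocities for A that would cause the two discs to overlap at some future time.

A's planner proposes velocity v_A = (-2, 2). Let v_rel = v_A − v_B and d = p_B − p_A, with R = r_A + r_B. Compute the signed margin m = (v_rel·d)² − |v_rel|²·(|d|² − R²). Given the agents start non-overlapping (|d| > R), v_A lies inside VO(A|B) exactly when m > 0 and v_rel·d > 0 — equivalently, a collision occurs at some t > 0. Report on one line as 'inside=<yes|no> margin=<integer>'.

d = (13, 8),  |d|² = 233;  R = 6+4 = 10,  c = 233−10² = 133
v_rel = (-2, 6),  |v_rel|² = 40;  v_rel·d = (-2)·(13) + (6)·(8) = 22
40·t² − 44·t + 133 = 0  ⇒  m = 22² − 40·133 = -4836
m = -4836 < 0,  v_rel·d = 22 > 0  ⇒  outside

inside=no margin=-4836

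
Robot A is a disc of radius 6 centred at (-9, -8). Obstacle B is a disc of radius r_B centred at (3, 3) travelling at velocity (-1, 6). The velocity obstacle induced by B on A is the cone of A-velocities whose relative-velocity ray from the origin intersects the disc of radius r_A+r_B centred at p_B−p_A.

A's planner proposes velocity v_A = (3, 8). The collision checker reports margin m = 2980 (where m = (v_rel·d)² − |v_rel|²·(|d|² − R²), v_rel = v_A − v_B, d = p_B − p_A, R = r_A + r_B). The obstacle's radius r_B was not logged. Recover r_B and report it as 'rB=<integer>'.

m = 2980
d = (12, 11);  v_rel = (4, 2),  |v_rel|² = 20
v_rel×d = (4)·(11) − (2)·(12) = 20
since m = R²·20 − 20²:  R² = (400 + 2980) / 20 = 169
R = √169 = 13  ⇒  r_B = 13 − 6 = 7

rB=7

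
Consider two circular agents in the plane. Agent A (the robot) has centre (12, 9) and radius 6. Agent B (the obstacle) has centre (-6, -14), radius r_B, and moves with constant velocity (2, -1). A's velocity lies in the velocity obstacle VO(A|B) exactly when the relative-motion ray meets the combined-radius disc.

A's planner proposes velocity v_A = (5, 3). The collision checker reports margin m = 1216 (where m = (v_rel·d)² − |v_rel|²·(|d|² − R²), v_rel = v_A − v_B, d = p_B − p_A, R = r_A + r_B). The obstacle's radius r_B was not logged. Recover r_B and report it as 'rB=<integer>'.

m = 1216
d = (-18, -23);  v_rel = (3, 4),  |v_rel|² = 25
v_rel×d = (3)·(-23) − (4)·(-18) = 3
since m = R²·25 − 3²:  R² = (9 + 1216) / 25 = 49
R = √49 = 7  ⇒  r_B = 7 − 6 = 1

rB=1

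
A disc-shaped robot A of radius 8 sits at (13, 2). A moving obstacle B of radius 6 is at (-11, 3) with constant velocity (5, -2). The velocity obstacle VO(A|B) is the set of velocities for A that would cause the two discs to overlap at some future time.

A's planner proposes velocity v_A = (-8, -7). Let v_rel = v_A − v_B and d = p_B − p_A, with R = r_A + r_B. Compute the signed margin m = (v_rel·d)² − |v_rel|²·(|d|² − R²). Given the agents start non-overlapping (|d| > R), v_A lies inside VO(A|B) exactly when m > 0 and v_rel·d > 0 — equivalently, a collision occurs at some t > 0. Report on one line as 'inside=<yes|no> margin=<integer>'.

d = (-24, 1),  |d|² = 577;  R = 8+6 = 14,  c = 577−14² = 381
v_rel = (-13, -5),  |v_rel|² = 194;  v_rel·d = (-13)·(-24) + (-5)·(1) = 307
194·t² − 614·t + 381 = 0  ⇒  m = 307² − 194·381 = 20335
m = 20335 > 0,  v_rel·d = 307 > 0  ⇒  inside

inside=yes margin=20335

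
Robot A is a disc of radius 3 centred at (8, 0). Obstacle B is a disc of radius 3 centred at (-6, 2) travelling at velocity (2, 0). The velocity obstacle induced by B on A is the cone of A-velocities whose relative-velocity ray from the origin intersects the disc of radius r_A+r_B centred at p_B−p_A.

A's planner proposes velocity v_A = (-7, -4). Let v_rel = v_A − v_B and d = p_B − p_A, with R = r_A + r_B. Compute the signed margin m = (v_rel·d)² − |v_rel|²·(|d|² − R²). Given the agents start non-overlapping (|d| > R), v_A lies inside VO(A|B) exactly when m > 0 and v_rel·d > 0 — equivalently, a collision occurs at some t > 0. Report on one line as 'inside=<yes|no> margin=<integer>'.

d = (-14, 2),  |d|² = 200;  R = 3+3 = 6,  c = 200−6² = 164
v_rel = (-9, -4),  |v_rel|² = 97;  v_rel·d = (-9)·(-14) + (-4)·(2) = 118
97·t² − 236·t + 164 = 0  ⇒  m = 118² − 97·164 = -1984
m = -1984 < 0,  v_rel·d = 118 > 0  ⇒  outside

inside=no margin=-1984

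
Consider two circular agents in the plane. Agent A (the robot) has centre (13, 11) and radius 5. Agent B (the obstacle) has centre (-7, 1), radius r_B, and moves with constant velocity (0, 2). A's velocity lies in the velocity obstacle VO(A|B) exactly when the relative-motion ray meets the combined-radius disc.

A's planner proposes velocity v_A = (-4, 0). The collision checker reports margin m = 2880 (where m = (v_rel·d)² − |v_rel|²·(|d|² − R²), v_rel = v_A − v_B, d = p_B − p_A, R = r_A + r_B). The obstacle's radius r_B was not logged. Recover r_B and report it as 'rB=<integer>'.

m = 2880
d = (-20, -10);  v_rel = (-4, -2),  |v_rel|² = 20
v_rel×d = (-4)·(-10) − (-2)·(-20) = 0
since m = R²·20 − 0²:  R² = (0 + 2880) / 20 = 144
R = √144 = 12  ⇒  r_B = 12 − 5 = 7

rB=7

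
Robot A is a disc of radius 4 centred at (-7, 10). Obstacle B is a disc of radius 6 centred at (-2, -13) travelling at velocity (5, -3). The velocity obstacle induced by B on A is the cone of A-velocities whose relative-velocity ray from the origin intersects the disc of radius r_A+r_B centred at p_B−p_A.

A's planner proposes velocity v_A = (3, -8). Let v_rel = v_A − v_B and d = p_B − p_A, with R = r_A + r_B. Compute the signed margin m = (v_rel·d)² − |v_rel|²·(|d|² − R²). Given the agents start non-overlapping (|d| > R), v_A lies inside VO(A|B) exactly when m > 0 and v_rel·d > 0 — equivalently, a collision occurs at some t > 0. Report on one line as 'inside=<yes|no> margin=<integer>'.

d = (5, -23),  |d|² = 554;  R = 4+6 = 10,  c = 554−10² = 454
v_rel = (-2, -5),  |v_rel|² = 29;  v_rel·d = (-2)·(5) + (-5)·(-23) = 105
29·t² − 210·t + 454 = 0  ⇒  m = 105² − 29·454 = -2141
m = -2141 < 0,  v_rel·d = 105 > 0  ⇒  outside

inside=no margin=-2141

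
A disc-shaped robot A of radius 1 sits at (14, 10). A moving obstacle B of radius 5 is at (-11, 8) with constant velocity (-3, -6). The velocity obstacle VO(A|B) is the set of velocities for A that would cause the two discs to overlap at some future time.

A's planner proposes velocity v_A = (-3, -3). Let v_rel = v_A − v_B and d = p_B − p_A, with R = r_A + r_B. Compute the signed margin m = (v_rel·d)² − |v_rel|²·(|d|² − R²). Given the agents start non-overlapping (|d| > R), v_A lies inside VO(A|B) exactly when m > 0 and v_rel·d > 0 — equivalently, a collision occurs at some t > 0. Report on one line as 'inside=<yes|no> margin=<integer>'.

d = (-25, -2),  |d|² = 629;  R = 1+5 = 6,  c = 629−6² = 593
v_rel = (0, 3),  |v_rel|² = 9;  v_rel·d = (0)·(-25) + (3)·(-2) = -6
9·t² + 12·t + 593 = 0  ⇒  m = (-6)² − 9·593 = -5301
m = -5301 < 0,  v_rel·d = -6 < 0  ⇒  outside

inside=no margin=-5301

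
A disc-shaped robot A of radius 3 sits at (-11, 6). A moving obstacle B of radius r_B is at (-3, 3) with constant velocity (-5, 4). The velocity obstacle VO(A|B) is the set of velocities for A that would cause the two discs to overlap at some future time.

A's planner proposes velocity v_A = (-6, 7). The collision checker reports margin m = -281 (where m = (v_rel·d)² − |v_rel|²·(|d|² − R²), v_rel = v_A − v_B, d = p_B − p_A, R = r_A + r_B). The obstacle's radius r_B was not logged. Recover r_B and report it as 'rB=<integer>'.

m = -281
d = (8, -3);  v_rel = (-1, 3),  |v_rel|² = 10
v_rel×d = (-1)·(-3) − (3)·(8) = -21
since m = R²·10 − (-21)²:  R² = (441 + -281) / 10 = 16
R = √16 = 4  ⇒  r_B = 4 − 3 = 1

rB=1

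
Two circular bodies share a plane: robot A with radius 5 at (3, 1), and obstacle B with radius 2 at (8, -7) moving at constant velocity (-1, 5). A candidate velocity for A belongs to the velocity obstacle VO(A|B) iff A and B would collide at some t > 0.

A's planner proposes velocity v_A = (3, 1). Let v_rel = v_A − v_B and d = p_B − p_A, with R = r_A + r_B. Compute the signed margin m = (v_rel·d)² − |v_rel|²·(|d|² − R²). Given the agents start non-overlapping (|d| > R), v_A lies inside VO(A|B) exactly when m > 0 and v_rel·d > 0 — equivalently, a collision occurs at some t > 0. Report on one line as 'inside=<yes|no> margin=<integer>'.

d = (5, -8),  |d|² = 89;  R = 5+2 = 7,  c = 89−7² = 40
v_rel = (4, -4),  |v_rel|² = 32;  v_rel·d = (4)·(5) + (-4)·(-8) = 52
32·t² − 104·t + 40 = 0  ⇒  m = 52² − 32·40 = 1424
m = 1424 > 0,  v_rel·d = 52 > 0  ⇒  inside

inside=yes margin=1424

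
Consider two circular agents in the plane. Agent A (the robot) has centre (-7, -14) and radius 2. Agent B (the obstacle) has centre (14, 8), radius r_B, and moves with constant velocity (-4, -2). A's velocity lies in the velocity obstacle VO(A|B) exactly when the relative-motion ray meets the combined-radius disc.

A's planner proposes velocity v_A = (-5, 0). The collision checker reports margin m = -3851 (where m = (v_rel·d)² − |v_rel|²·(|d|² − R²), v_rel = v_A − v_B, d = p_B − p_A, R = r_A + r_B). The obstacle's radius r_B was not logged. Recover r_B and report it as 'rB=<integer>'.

m = -3851
d = (21, 22);  v_rel = (-1, 2),  |v_rel|² = 5
v_rel×d = (-1)·(22) − (2)·(21) = -64
since m = R²·5 − (-64)²:  R² = (4096 + -3851) / 5 = 49
R = √49 = 7  ⇒  r_B = 7 − 2 = 5

rB=5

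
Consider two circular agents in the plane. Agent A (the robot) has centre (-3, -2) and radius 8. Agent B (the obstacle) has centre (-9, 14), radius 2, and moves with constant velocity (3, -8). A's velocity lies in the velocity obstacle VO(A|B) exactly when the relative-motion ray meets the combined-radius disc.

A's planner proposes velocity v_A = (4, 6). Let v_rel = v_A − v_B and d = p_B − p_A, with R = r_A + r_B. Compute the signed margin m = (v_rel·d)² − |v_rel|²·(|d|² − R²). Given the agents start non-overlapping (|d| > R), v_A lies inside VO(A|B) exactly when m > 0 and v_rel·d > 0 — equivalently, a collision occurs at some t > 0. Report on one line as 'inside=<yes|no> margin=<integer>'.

d = (-6, 16),  |d|² = 292;  R = 8+2 = 10,  c = 292−10² = 192
v_rel = (1, 14),  |v_rel|² = 197;  v_rel·d = (1)·(-6) + (14)·(16) = 218
197·t² − 436·t + 192 = 0  ⇒  m = 218² − 197·192 = 9700
m = 9700 > 0,  v_rel·d = 218 > 0  ⇒  inside

inside=yes margin=9700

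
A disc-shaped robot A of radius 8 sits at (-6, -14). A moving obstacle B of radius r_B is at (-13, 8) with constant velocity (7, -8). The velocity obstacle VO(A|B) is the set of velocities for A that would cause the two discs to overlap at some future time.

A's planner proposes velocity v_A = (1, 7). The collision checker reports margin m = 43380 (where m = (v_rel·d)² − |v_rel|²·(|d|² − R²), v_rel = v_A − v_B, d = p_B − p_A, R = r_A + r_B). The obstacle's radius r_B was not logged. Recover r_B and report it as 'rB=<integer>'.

m = 43380
d = (-7, 22);  v_rel = (-6, 15),  |v_rel|² = 261
v_rel×d = (-6)·(22) − (15)·(-7) = -27
since m = R²·261 − (-27)²:  R² = (729 + 43380) / 261 = 169
R = √169 = 13  ⇒  r_B = 13 − 8 = 5

rB=5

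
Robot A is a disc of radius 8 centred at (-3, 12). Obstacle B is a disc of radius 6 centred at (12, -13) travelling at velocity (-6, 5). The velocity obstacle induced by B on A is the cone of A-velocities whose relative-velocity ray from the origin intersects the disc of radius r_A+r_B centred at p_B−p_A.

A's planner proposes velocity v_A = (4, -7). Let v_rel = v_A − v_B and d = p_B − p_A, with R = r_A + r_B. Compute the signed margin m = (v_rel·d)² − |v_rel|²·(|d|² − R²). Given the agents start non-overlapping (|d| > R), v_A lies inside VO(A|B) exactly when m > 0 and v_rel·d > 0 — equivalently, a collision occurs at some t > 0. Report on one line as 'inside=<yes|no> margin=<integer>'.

d = (15, -25),  |d|² = 850;  R = 8+6 = 14,  c = 850−14² = 654
v_rel = (10, -12),  |v_rel|² = 244;  v_rel·d = (10)·(15) + (-12)·(-25) = 450
244·t² − 900·t + 654 = 0  ⇒  m = 450² − 244·654 = 42924
m = 42924 > 0,  v_rel·d = 450 > 0  ⇒  inside

inside=yes margin=42924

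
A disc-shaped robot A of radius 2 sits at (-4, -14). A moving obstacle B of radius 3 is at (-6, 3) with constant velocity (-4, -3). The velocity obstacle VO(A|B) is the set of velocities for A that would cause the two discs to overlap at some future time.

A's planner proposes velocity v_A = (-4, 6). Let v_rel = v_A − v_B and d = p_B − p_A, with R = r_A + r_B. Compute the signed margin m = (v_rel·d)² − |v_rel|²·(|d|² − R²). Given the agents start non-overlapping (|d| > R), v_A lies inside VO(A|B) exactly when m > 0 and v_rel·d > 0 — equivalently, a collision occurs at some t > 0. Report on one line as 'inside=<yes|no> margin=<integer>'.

d = (-2, 17),  |d|² = 293;  R = 2+3 = 5,  c = 293−5² = 268
v_rel = (0, 9),  |v_rel|² = 81;  v_rel·d = (0)·(-2) + (9)·(17) = 153
81·t² − 306·t + 268 = 0  ⇒  m = 153² − 81·268 = 1701
m = 1701 > 0,  v_rel·d = 153 > 0  ⇒  inside

inside=yes margin=1701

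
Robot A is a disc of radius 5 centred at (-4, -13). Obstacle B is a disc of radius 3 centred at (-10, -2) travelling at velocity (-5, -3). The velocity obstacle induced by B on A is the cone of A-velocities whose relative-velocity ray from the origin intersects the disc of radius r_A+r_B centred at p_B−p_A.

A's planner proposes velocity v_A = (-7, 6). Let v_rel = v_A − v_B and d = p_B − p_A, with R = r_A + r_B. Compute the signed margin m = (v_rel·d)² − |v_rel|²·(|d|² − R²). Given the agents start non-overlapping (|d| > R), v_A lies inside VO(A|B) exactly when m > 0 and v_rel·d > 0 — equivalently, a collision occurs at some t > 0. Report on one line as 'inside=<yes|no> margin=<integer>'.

d = (-6, 11),  |d|² = 157;  R = 5+3 = 8,  c = 157−8² = 93
v_rel = (-2, 9),  |v_rel|² = 85;  v_rel·d = (-2)·(-6) + (9)·(11) = 111
85·t² − 222·t + 93 = 0  ⇒  m = 111² − 85·93 = 4416
m = 4416 > 0,  v_rel·d = 111 > 0  ⇒  inside

inside=yes margin=4416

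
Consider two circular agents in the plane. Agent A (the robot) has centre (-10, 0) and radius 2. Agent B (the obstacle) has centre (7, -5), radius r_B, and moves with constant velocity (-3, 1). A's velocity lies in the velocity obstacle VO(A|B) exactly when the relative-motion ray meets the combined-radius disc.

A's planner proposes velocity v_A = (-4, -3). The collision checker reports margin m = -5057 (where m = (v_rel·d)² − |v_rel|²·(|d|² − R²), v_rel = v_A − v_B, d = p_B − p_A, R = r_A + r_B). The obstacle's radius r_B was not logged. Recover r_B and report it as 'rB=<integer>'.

m = -5057
d = (17, -5);  v_rel = (-1, -4),  |v_rel|² = 17
v_rel×d = (-1)·(-5) − (-4)·(17) = 73
since m = R²·17 − 73²:  R² = (5329 + -5057) / 17 = 16
R = √16 = 4  ⇒  r_B = 4 − 2 = 2

rB=2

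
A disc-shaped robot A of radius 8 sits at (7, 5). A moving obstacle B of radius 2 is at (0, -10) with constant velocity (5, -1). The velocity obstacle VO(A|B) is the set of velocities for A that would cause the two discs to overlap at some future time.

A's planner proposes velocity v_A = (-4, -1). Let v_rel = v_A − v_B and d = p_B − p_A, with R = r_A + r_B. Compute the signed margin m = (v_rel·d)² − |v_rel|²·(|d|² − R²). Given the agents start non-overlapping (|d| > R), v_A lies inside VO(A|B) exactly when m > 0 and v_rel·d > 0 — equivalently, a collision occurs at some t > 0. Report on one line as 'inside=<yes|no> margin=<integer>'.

d = (-7, -15),  |d|² = 274;  R = 8+2 = 10,  c = 274−10² = 174
v_rel = (-9, 0),  |v_rel|² = 81;  v_rel·d = (-9)·(-7) + (0)·(-15) = 63
81·t² − 126·t + 174 = 0  ⇒  m = 63² − 81·174 = -10125
m = -10125 < 0,  v_rel·d = 63 > 0  ⇒  outside

inside=no margin=-10125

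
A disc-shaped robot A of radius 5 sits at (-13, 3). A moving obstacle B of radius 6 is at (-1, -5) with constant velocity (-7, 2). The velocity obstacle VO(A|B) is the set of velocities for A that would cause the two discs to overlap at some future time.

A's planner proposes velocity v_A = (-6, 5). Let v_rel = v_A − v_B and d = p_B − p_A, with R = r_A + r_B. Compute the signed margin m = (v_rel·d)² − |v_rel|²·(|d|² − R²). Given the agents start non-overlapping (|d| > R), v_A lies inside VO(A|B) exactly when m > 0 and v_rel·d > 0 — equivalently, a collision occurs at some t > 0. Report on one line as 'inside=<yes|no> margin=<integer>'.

d = (12, -8),  |d|² = 208;  R = 5+6 = 11,  c = 208−11² = 87
v_rel = (1, 3),  |v_rel|² = 10;  v_rel·d = (1)·(12) + (3)·(-8) = -12
10·t² + 24·t + 87 = 0  ⇒  m = (-12)² − 10·87 = -726
m = -726 < 0,  v_rel·d = -12 < 0  ⇒  outside

inside=no margin=-726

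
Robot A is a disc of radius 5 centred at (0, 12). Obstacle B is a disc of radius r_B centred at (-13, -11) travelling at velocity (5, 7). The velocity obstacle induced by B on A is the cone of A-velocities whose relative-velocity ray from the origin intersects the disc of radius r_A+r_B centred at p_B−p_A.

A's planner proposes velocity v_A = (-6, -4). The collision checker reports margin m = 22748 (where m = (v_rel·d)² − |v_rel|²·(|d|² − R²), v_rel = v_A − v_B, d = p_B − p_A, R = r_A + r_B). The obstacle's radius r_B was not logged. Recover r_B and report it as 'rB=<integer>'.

m = 22748
d = (-13, -23);  v_rel = (-11, -11),  |v_rel|² = 242
v_rel×d = (-11)·(-23) − (-11)·(-13) = 110
since m = R²·242 − 110²:  R² = (12100 + 22748) / 242 = 144
R = √144 = 12  ⇒  r_B = 12 − 5 = 7

rB=7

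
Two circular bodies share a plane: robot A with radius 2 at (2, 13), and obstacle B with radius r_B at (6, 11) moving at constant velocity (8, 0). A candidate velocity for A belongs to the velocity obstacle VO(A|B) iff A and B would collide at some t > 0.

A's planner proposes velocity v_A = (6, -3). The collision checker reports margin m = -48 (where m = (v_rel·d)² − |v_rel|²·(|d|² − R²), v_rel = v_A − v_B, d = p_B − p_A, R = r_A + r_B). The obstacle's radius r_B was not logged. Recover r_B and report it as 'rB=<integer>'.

m = -48
d = (4, -2);  v_rel = (-2, -3),  |v_rel|² = 13
v_rel×d = (-2)·(-2) − (-3)·(4) = 16
since m = R²·13 − 16²:  R² = (256 + -48) / 13 = 16
R = √16 = 4  ⇒  r_B = 4 − 2 = 2

rB=2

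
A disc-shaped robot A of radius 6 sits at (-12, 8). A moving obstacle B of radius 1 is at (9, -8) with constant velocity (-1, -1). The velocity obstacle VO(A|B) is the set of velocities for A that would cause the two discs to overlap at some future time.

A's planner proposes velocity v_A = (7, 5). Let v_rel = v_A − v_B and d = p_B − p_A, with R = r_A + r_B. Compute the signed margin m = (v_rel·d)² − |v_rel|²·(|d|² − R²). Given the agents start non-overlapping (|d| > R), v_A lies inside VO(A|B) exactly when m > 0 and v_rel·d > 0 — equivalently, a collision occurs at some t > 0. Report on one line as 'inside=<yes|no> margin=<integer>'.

d = (21, -16),  |d|² = 697;  R = 6+1 = 7,  c = 697−7² = 648
v_rel = (8, 6),  |v_rel|² = 100;  v_rel·d = (8)·(21) + (6)·(-16) = 72
100·t² − 144·t + 648 = 0  ⇒  m = 72² − 100·648 = -59616
m = -59616 < 0,  v_rel·d = 72 > 0  ⇒  outside

inside=no margin=-59616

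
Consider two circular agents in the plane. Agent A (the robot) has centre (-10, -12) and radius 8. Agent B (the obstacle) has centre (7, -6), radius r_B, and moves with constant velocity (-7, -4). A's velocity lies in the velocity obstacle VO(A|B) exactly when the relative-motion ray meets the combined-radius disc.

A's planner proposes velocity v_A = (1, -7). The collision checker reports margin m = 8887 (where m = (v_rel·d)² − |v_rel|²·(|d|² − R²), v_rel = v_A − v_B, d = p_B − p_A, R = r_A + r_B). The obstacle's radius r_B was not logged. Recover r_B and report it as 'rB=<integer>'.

m = 8887
d = (17, 6);  v_rel = (8, -3),  |v_rel|² = 73
v_rel×d = (8)·(6) − (-3)·(17) = 99
since m = R²·73 − 99²:  R² = (9801 + 8887) / 73 = 256
R = √256 = 16  ⇒  r_B = 16 − 8 = 8

rB=8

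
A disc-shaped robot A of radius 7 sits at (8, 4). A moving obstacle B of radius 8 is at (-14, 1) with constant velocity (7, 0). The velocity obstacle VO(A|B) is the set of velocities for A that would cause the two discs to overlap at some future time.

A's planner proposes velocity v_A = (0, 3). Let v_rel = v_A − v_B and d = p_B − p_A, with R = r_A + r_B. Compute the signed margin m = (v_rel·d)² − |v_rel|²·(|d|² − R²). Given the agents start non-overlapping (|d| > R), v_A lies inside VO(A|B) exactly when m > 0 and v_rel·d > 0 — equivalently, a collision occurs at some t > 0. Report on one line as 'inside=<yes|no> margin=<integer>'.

d = (-22, -3),  |d|² = 493;  R = 7+8 = 15,  c = 493−15² = 268
v_rel = (-7, 3),  |v_rel|² = 58;  v_rel·d = (-7)·(-22) + (3)·(-3) = 145
58·t² − 290·t + 268 = 0  ⇒  m = 145² − 58·268 = 5481
m = 5481 > 0,  v_rel·d = 145 > 0  ⇒  inside

inside=yes margin=5481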